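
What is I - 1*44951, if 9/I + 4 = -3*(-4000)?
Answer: -539232187/11996 ≈ -44951.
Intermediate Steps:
I = 9/11996 (I = 9/(-4 - 3*(-4000)) = 9/(-4 + 12000) = 9/11996 ≈ 0.00075025)
I - 1*44951 = 9/11996 - 1*44951 = 9/11996 - 44951 = -539232187/11996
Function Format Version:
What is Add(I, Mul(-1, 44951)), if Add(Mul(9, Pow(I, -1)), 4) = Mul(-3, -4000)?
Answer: Rational(-539232187, 11996) ≈ -44951.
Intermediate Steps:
I = Rational(9, 11996) (I = Mul(9, Pow(Add(-4, Mul(-3, -4000)), -1)) = Mul(9, Pow(Add(-4, 12000), -1)) = Mul(9, Pow(11996, -1)) = Mul(9, Rational(1, 11996)) = Rational(9, 11996) ≈ 0.00075025)
Add(I, Mul(-1, 44951)) = Add(Rational(9, 11996), Mul(-1, 44951)) = Add(Rational(9, 11996), -44951) = Rational(-539232187, 11996)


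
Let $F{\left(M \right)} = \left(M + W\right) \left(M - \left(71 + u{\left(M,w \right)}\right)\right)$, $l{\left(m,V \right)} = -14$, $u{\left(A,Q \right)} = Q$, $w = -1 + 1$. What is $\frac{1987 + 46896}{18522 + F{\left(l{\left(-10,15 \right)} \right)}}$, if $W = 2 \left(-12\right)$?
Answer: $\frac{48883}{21752} \approx 2.2473$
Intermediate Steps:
$w = 0$
$W = -24$
$F{\left(M \right)} = \left(-71 + M\right) \left(-24 + M\right)$ ($F{\left(M \right)} = \left(M - 24\right) \left(M - 71\right) = \left(-24 + M\right) \left(M + \left(-71 + 0\right)\right) = \left(-24 + M\right) \left(M - 71\right) = \left(-24 + M\right) \left(-71 + M\right) = \left(-71 + M\right) \left(-24 + M\right)$)
$\frac{1987 + 46896}{18522 + F{\left(l{\left(-10,15 \right)} \right)}} = \frac{1987 + 46896}{18522 + \left(1704 + \left(-14\right)^{2} - -1330\right)} = \frac{48883}{18522 + \left(1704 + 196 + 1330\right)} = \frac{48883}{18522 + 3230} = \frac{48883}{21752}$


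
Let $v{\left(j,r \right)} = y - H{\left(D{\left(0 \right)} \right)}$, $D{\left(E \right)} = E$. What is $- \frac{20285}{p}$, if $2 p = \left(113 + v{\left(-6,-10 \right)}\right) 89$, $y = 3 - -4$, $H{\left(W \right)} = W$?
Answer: $- \frac{4057}{1068} \approx -3.7987$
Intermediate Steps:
$y = 7$ ($y = 3 + 4 = 7$)
$v{\left(j,r \right)} = 7$ ($v{\left(j,r \right)} = 7 - 0 = 7 + 0 = 7$)
$p = 5340$ ($p = \frac{\left(113 + 7\right) 89}{2} = \frac{120 \cdot 89}{2} = \frac{1}{2} \cdot 10680 = 5340$)
$- \frac{20285}{p} = - \frac{20285}{5340} = \left(-20285\right) \frac{1}{5340} = - \frac{4057}{1068}$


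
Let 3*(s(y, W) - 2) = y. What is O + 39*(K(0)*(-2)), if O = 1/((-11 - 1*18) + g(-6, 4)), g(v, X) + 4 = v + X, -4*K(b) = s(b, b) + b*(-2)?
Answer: 1364/35 ≈ 38.971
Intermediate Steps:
s(y, W) = 2 + y/3
K(b) = -1/2 + 5*b/12 (K(b) = -((2 + b/3) + b*(-2))/4 = -((2 + b/3) - 2*b)/4 = -(2 - 5*b/3)/4 = -1/2 + 5*b/12)
g(v, X) = -4 + X + v (g(v, X) = -4 + (v + X) = -4 + (X + v) = -4 + X + v)
O = -1/35 (O = 1/((-11 - 1*18) + (-4 + 4 - 6)) = 1/((-11 - 18) - 6) = 1/(-29 - 6) = 1/(-35) = -1/35 ≈ -0.028571)
O + 39*(K(0)*(-2)) = -1/35 + 39*((-1/2 + (5/12)*0)*(-2)) = -1/35 + 39*((-1/2 + 0)*(-2)) = -1/35 + 39*(-1/2*(-2)) = -1/35 + 39*1 = -1/35 + 39 = 1364/35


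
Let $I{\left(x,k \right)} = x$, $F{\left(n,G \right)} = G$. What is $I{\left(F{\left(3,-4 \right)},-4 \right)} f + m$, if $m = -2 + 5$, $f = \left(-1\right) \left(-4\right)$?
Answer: $-13$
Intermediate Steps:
$f = 4$
$m = 3$
$I{\left(F{\left(3,-4 \right)},-4 \right)} f + m = \left(-4\right) 4 + 3 = -16 + 3 = -13$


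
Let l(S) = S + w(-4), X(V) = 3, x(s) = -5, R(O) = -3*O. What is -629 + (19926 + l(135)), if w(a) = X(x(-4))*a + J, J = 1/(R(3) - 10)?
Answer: 368979/19 ≈ 19420.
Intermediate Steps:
J = -1/19 (J = 1/(-3*3 - 10) = 1/(-9 - 10) = 1/(-19) = -1/19 ≈ -0.052632)
w(a) = -1/19 + 3*a (w(a) = 3*a - 1/19 = -1/19 + 3*a)
l(S) = -229/19 + S (l(S) = S + (-1/19 + 3*(-4)) = S + (-1/19 - 12) = S - 229/19 = -229/19 + S)
-629 + (19926 + l(135)) = -629 + (19926 + (-229/19 + 135)) = -629 + (19926 + 2336/19) = -629 + 380930/19 = 368979/19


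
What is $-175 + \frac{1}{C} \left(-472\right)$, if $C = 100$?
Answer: $- \frac{4493}{25} \approx -179.72$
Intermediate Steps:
$-175 + \frac{1}{C} \left(-472\right) = -175 + \frac{1}{100} \left(-472\right) = -175 - \frac{118}{25} = - \frac{4493}{25}$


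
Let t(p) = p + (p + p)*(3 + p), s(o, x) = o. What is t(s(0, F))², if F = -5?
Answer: 0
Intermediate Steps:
t(p) = p + 2*p*(3 + p) (t(p) = p + (2*p)*(3 + p) = p + 2*p*(3 + p))
t(s(0, F))² = (0*(7 + 2*0))² = (0*(7 + 0))² = (0*7)² = 0² = 0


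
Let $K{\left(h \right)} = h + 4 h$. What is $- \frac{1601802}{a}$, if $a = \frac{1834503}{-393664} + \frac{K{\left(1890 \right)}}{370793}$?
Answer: $\frac{77937200986301568}{225500248693} \approx 3.4562 \cdot 10^{5}$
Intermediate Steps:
$K{\left(h \right)} = 5 h$
$a = - \frac{676500746079}{145967855552}$ ($a = \frac{1834503}{-393664} + \frac{5 \cdot 1890}{370793} = 1834503 \left(- \frac{1}{393664}\right) + 9450 \cdot \frac{1}{370793} = - \frac{1834503}{393664} + \frac{9450}{370793} = - \frac{676500746079}{145967855552} \approx -4.6346$)
$- \frac{1601802}{a} = - \frac{1601802}{- \frac{676500746079}{145967855552}} = \left(-1601802\right) \left(- \frac{145967855552}{676500746079}\right) = \frac{77937200986301568}{225500248693}$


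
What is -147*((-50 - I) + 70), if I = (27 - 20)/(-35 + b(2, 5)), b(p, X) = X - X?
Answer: -14847/5 ≈ -2969.4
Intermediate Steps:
b(p, X) = 0
I = -1/5 (I = (27 - 20)/(-35 + 0) = 7/(-35) = 7*(-1/35) = -1/5 ≈ -0.20000)
-147*((-50 - I) + 70) = -147*((-50 - 1*(-1/5)) + 70) = -147*((-50 + 1/5) + 70) = -147*(-249/5 + 70) = -147*101/5 = -14847/5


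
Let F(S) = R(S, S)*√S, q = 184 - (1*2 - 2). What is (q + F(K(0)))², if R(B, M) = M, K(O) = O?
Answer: 33856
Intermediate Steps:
q = 184 (q = 184 - (2 - 2) = 184 - 1*0 = 184 + 0 = 184)
F(S) = S^(3/2) (F(S) = S*√S = S^(3/2))
(q + F(K(0)))² = (184 + 0^(3/2))² = (184 + 0)² = 184² = 33856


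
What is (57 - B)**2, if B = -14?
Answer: 5041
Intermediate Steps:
(57 - B)**2 = (57 - 1*(-14))**2 = (57 + 14)**2 = 71**2 = 5041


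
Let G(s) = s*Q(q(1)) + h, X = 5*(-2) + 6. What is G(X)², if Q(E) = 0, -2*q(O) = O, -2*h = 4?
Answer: 4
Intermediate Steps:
h = -2 (h = -½*4 = -2)
q(O) = -O/2
X = -4 (X = -10 + 6 = -4)
G(s) = -2 (G(s) = s*0 - 2 = 0 - 2 = -2)
G(X)² = (-2)² = 4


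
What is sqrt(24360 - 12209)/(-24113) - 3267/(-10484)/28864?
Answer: 297/27510016 - sqrt(12151)/24113 ≈ -0.0045607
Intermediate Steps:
sqrt(24360 - 12209)/(-24113) - 3267/(-10484)/28864 = sqrt(12151)*(-1/24113) - 3267*(-1/10484)*(1/28864) = -sqrt(12151)/24113 + (3267/10484)*(1/28864) = -sqrt(12151)/24113 + 297/27510016 = 297/27510016 - sqrt(12151)/24113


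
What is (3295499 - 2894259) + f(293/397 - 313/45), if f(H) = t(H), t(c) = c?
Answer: 7168041524/17865 ≈ 4.0123e+5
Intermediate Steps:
f(H) = H
(3295499 - 2894259) + f(293/397 - 313/45) = (3295499 - 2894259) + (293/397 - 313/45) = 401240 + (293*(1/397) - 313*1/45) = 401240 + (293/397 - 313/45) = 401240 - 111076/17865 = 7168041524/17865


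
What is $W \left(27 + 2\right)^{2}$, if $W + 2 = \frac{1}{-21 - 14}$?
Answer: $- \frac{59711}{35} \approx -1706.0$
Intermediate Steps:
$W = - \frac{71}{35}$ ($W = -2 + \frac{1}{-21 - 14} = -2 + \frac{1}{-35} = -2 - \frac{1}{35} = - \frac{71}{35} \approx -2.0286$)
$W \left(27 + 2\right)^{2} = - \frac{71 \left(27 + 2\right)^{2}}{35} = - \frac{71 \cdot 29^{2}}{35} = \left(- \frac{71}{35}\right) 841 = - \frac{59711}{35}$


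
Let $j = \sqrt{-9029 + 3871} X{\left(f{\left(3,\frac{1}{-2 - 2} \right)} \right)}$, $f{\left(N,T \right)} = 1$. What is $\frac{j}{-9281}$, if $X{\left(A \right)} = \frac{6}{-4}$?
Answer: $\frac{3 i \sqrt{5158}}{18562} \approx 0.011607 i$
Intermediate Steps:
$X{\left(A \right)} = - \frac{3}{2}$ ($X{\left(A \right)} = 6 \left(- \frac{1}{4}\right) = - \frac{3}{2}$)
$j = - \frac{3 i \sqrt{5158}}{2}$ ($j = \sqrt{-9029 + 3871} \left(- \frac{3}{2}\right) = \sqrt{-5158} \left(- \frac{3}{2}\right) = i \sqrt{5158} \left(- \frac{3}{2}\right) = - \frac{3 i \sqrt{5158}}{2} \approx - 107.73 i$)
$\frac{j}{-9281} = \frac{\left(- \frac{3}{2}\right) i \sqrt{5158}}{-9281} = - \frac{3 i \sqrt{5158}}{2} \left(- \frac{1}{9281}\right) = \frac{3 i \sqrt{5158}}{18562}$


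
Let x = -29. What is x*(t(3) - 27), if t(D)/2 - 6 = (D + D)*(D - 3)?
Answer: 435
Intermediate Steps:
t(D) = 12 + 4*D*(-3 + D) (t(D) = 12 + 2*((D + D)*(D - 3)) = 12 + 2*((2*D)*(-3 + D)) = 12 + 2*(2*D*(-3 + D)) = 12 + 4*D*(-3 + D))
x*(t(3) - 27) = -29*((12 - 12*3 + 4*3**2) - 27) = -29*((12 - 36 + 4*9) - 27) = -29*((12 - 36 + 36) - 27) = -29*(12 - 27) = -29*(-15) = 435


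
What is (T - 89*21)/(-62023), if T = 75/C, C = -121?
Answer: 226224/7504783 ≈ 0.030144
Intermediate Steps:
T = -75/121 (T = 75/(-121) = 75*(-1/121) = -75/121 ≈ -0.61983)
(T - 89*21)/(-62023) = (-75/121 - 89*21)/(-62023) = (-75/121 - 1869)*(-1/62023) = -226224/121*(-1/62023) = 226224/7504783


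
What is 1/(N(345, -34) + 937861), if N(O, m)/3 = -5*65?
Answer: 1/936886 ≈ 1.0674e-6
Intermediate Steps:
N(O, m) = -975 (N(O, m) = 3*(-5*65) = 3*(-325) = -975)
1/(N(345, -34) + 937861) = 1/(-975 + 937861) = 1/936886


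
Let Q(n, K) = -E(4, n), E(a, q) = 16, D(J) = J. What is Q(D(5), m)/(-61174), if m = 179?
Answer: 8/30587 ≈ 0.00026155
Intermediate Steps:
Q(n, K) = -16 (Q(n, K) = -1*16 = -16)
Q(D(5), m)/(-61174) = -16/(-61174) = -16*(-1/61174) = 8/30587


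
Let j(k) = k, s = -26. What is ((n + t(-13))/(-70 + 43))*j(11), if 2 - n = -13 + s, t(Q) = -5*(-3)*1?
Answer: -616/27 ≈ -22.815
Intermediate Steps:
t(Q) = 15 (t(Q) = 15*1 = 15)
n = 41 (n = 2 - (-13 - 26) = 2 - 1*(-39) = 2 + 39 = 41)
((n + t(-13))/(-70 + 43))*j(11) = ((41 + 15)/(-70 + 43))*11 = (56/(-27))*11 = (56*(-1/27))*11 = -56/27*11 = -616/27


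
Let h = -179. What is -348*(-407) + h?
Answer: 141457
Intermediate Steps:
-348*(-407) + h = -348*(-407) - 179 = 141636 - 179 = 141457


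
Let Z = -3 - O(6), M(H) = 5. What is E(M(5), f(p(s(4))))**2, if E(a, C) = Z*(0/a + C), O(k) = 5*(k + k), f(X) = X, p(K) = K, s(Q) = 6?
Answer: 142884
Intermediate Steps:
O(k) = 10*k (O(k) = 5*(2*k) = 10*k)
Z = -63 (Z = -3 - 10*6 = -3 - 1*60 = -3 - 60 = -63)
E(a, C) = -63*C (E(a, C) = -63*(0/a + C) = -63*(0 + C) = -63*C)
E(M(5), f(p(s(4))))**2 = (-63*6)**2 = (-378)**2 = 142884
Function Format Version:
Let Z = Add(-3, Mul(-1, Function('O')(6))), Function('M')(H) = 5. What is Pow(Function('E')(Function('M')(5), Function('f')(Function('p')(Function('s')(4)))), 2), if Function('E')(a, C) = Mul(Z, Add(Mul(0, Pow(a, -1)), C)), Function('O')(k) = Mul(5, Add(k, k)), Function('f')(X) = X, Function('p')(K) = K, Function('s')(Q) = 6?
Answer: 142884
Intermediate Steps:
Function('O')(k) = Mul(10, k) (Function('O')(k) = Mul(5, Mul(2, k)) = Mul(10, k))
Z = -63 (Z = Add(-3, Mul(-1, Mul(10, 6))) = Add(-3, Mul(-1, 60)) = Add(-3, -60) = -63)
Function('E')(a, C) = Mul(-63, C) (Function('E')(a, C) = Mul(-63, Add(Mul(0, Pow(a, -1)), C)) = Mul(-63, Add(0, C)) = Mul(-63, C))
Pow(Function('E')(Function('M')(5), Function('f')(Function('p')(Function('s')(4)))), 2) = Pow(Mul(-63, 6), 2) = Pow(-378, 2) = 142884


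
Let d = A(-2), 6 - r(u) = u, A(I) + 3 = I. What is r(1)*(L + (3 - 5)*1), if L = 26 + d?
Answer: 95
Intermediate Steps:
A(I) = -3 + I
r(u) = 6 - u
d = -5 (d = -3 - 2 = -5)
L = 21 (L = 26 - 5 = 21)
r(1)*(L + (3 - 5)*1) = (6 - 1*1)*(21 + (3 - 5)*1) = (6 - 1)*(21 - 2*1) = 5*(21 - 2) = 5*19 = 95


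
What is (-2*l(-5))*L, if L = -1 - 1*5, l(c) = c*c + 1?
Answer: 312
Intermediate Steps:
l(c) = 1 + c² (l(c) = c² + 1 = 1 + c²)
L = -6 (L = -1 - 5 = -6)
(-2*l(-5))*L = -2*(1 + (-5)²)*(-6) = -2*(1 + 25)*(-6) = -2*26*(-6) = -52*(-6) = 312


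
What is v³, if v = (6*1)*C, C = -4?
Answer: -13824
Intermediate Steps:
v = -24 (v = (6*1)*(-4) = 6*(-4) = -24)
v³ = (-24)³ = -13824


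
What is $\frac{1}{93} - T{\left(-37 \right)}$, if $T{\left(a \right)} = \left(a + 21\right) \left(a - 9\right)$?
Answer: $- \frac{68447}{93} \approx -735.99$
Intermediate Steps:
$T{\left(a \right)} = \left(-9 + a\right) \left(21 + a\right)$ ($T{\left(a \right)} = \left(21 + a\right) \left(-9 + a\right) = \left(-9 + a\right) \left(21 + a\right)$)
$\frac{1}{93} - T{\left(-37 \right)} = \frac{1}{93} - \left(-189 + \left(-37\right)^{2} + 12 \left(-37\right)\right) = \frac{1}{93} - \left(-189 + 1369 - 444\right) = \frac{1}{93} - 736 = - \frac{68447}{93}$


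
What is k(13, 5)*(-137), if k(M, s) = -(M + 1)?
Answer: 1918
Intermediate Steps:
k(M, s) = -1 - M (k(M, s) = -(1 + M) = -1 - M)
k(13, 5)*(-137) = (-1 - 1*13)*(-137) = (-1 - 13)*(-137) = -14*(-137) = 1918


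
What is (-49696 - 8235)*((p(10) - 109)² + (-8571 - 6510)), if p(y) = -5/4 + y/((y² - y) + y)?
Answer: 68311713821/400 ≈ 1.7078e+8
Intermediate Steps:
p(y) = -5/4 + 1/y (p(y) = -5*¼ + y/(y²) = -5/4 + y/y² = -5/4 + 1/y)
(-49696 - 8235)*((p(10) - 109)² + (-8571 - 6510)) = (-49696 - 8235)*(((-5/4 + 1/10) - 109)² + (-8571 - 6510)) = -57931*(((-5/4 + ⅒) - 109)² - 15081) = -57931*((-23/20 - 109)² - 15081) = -57931*((-2203/20)² - 15081) = -57931*(4853209/400 - 15081) = -57931*(-1179191/400) = 68311713821/400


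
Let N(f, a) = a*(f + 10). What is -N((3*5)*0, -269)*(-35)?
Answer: -94150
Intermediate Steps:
N(f, a) = a*(10 + f)
-N((3*5)*0, -269)*(-35) = -(-269*(10 + (3*5)*0))*(-35) = -(-269*(10 + 15*0))*(-35) = -(-269*(10 + 0))*(-35) = -(-269*10)*(-35) = -(-2690)*(-35) = -1*94150 = -94150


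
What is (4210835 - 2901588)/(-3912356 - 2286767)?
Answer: -1309247/6199123 ≈ -0.21120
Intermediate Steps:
(4210835 - 2901588)/(-3912356 - 2286767) = 1309247/(-6199123) = 1309247*(-1/6199123) = -1309247/6199123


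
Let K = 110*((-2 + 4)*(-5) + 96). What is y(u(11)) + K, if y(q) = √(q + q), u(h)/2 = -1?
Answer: 9460 + 2*I ≈ 9460.0 + 2.0*I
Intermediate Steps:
u(h) = -2 (u(h) = 2*(-1) = -2)
y(q) = √2*√q (y(q) = √(2*q) = √2*√q)
K = 9460 (K = 110*(2*(-5) + 96) = 110*(-10 + 96) = 110*86 = 9460)
y(u(11)) + K = √2*√(-2) + 9460 = √2*(I*√2) + 9460 = 2*I + 9460 = 9460 + 2*I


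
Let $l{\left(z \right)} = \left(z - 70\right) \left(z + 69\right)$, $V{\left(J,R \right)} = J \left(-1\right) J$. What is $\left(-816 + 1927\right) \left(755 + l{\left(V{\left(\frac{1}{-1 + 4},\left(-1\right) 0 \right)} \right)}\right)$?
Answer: $- \frac{366702215}{81} \approx -4.5272 \cdot 10^{6}$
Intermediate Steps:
$V{\left(J,R \right)} = - J^{2}$ ($V{\left(J,R \right)} = - J J = - J^{2}$)
$l{\left(z \right)} = \left(-70 + z\right) \left(69 + z\right)$
$\left(-816 + 1927\right) \left(755 + l{\left(V{\left(\frac{1}{-1 + 4},\left(-1\right) 0 \right)} \right)}\right) = \left(-816 + 1927\right) \left(755 - \left(4830 - \frac{1}{\left(-1 + 4\right)^{4}} - \frac{1}{\left(-1 + 4\right)^{2}}\right)\right) = 1111 \left(755 - \left(4830 - \frac{1}{9} - \frac{1}{81}\right)\right) = 1111 \left(755 - \left(\frac{43469}{9} - \frac{1}{81}\right)\right) = 1111 \left(755 + \left(-4830 + \frac{1}{81} + \frac{1}{9}\right)\right) = 1111 \left(755 - \frac{391220}{81}\right) = 1111 \left(- \frac{330065}{81}\right) = - \frac{366702215}{81}$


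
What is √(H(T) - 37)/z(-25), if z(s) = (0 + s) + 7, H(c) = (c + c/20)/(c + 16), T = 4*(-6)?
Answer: -I*√3385/180 ≈ -0.32323*I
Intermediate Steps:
T = -24
H(c) = 21*c/(20*(16 + c)) (H(c) = (c + c*(1/20))/(16 + c) = (c + c/20)/(16 + c) = (21*c/20)/(16 + c) = 21*c/(20*(16 + c)))
z(s) = 7 + s (z(s) = s + 7 = 7 + s)
√(H(T) - 37)/z(-25) = √((21/20)*(-24)/(16 - 24) - 37)/(7 - 25) = √((21/20)*(-24)/(-8) - 37)/(-18) = √((21/20)*(-24)*(-⅛) - 37)*(-1/18) = √(63/20 - 37)*(-1/18) = √(-677/20)*(-1/18) = (I*√3385/10)*(-1/18) = -I*√3385/180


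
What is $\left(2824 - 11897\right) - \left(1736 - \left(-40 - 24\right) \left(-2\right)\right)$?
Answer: $-10681$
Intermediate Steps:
$\left(2824 - 11897\right) - \left(1736 - \left(-40 - 24\right) \left(-2\right)\right) = \left(2824 - 11897\right) - 1608 = -9073 + \left(-1736 + 128\right) = -9073 - 1608 = -10681$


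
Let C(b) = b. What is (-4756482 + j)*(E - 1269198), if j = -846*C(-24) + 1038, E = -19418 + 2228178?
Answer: -4448957608680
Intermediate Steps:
E = 2208760
j = 21342 (j = -846*(-24) + 1038 = 20304 + 1038 = 21342)
(-4756482 + j)*(E - 1269198) = (-4756482 + 21342)*(2208760 - 1269198) = -4735140*939562 = -4448957608680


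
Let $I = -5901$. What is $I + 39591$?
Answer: $33690$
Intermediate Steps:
$I + 39591 = -5901 + 39591 = 33690$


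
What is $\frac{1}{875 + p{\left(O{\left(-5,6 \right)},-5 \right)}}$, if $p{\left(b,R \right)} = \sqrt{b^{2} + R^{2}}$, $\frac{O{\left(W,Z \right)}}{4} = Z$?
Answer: $\frac{875}{765024} - \frac{\sqrt{601}}{765024} \approx 0.0011117$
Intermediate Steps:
$O{\left(W,Z \right)} = 4 Z$
$p{\left(b,R \right)} = \sqrt{R^{2} + b^{2}}$
$\frac{1}{875 + p{\left(O{\left(-5,6 \right)},-5 \right)}} = \frac{1}{875 + \sqrt{\left(-5\right)^{2} + \left(4 \cdot 6\right)^{2}}} = \frac{1}{875 + \sqrt{25 + 24^{2}}} = \frac{1}{875 + \sqrt{25 + 576}} = \frac{1}{875 + \sqrt{601}}$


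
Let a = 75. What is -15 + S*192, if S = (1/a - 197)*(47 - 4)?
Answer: -40658423/25 ≈ -1.6263e+6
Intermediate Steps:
S = -635282/75 (S = (1/75 - 197)*(47 - 4) = (1/75 - 197)*43 = -14774/75*43 = -635282/75 ≈ -8470.4)
-15 + S*192 = -15 - 635282/75*192 = -15 - 40658048/25 = -40658423/25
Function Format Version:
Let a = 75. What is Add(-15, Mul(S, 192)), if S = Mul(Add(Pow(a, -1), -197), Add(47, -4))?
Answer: Rational(-40658423, 25) ≈ -1.6263e+6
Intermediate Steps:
S = Rational(-635282, 75) (S = Mul(Add(Pow(75, -1), -197), Add(47, -4)) = Mul(Add(Rational(1, 75), -197), 43) = Mul(Rational(-14774, 75), 43) = Rational(-635282, 75) ≈ -8470.4)
Add(-15, Mul(S, 192)) = Add(-15, Mul(Rational(-635282, 75), 192)) = Add(-15, Rational(-40658048, 25)) = Rational(-40658423, 25)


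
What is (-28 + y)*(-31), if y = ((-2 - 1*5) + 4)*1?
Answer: 961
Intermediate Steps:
y = -3 (y = ((-2 - 5) + 4)*1 = (-7 + 4)*1 = -3*1 = -3)
(-28 + y)*(-31) = (-28 - 3)*(-31) = -31*(-31) = 961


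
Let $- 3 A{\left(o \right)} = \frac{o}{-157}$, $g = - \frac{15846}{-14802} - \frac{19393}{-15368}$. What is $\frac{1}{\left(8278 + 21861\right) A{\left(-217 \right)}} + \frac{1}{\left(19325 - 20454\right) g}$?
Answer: $- \frac{294979397453549}{652949037294230313} \approx -0.00045177$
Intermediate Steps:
$g = \frac{88429419}{37912856}$ ($g = \left(-15846\right) \left(- \frac{1}{14802}\right) - - \frac{19393}{15368} = \frac{2641}{2467} + \frac{19393}{15368} = \frac{88429419}{37912856} \approx 2.3324$)
$A{\left(o \right)} = \frac{o}{471}$ ($A{\left(o \right)} = - \frac{o \frac{1}{-157}}{3} = - \frac{o \left(- \frac{1}{157}\right)}{3} = - \frac{\left(- \frac{1}{157}\right) o}{3} = \frac{o}{471}$)
$\frac{1}{\left(8278 + 21861\right) A{\left(-217 \right)}} + \frac{1}{\left(19325 - 20454\right) g} = \frac{1}{\left(8278 + 21861\right) \frac{1}{471} \left(-217\right)} + \frac{1}{\left(19325 - 20454\right) \frac{88429419}{37912856}} = \frac{1}{30139 \left(- \frac{217}{471}\right)} + \frac{1}{-1129} \cdot \frac{37912856}{88429419} = \frac{1}{30139} \left(- \frac{471}{217}\right) - \frac{37912856}{99836814051} = - \frac{471}{6540163} - \frac{37912856}{99836814051} = - \frac{294979397453549}{652949037294230313}$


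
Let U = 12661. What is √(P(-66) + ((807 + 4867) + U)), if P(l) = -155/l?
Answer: √79877490/66 ≈ 135.42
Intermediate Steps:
√(P(-66) + ((807 + 4867) + U)) = √(-155/(-66) + ((807 + 4867) + 12661)) = √(-155*(-1/66) + (5674 + 12661)) = √(155/66 + 18335) = √(1210265/66) = √79877490/66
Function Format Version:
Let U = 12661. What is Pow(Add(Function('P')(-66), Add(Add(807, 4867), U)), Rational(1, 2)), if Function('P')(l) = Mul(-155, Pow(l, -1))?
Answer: Mul(Rational(1, 66), Pow(79877490, Rational(1, 2))) ≈ 135.42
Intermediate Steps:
Pow(Add(Function('P')(-66), Add(Add(807, 4867), U)), Rational(1, 2)) = Pow(Add(Mul(-155, Pow(-66, -1)), Add(Add(807, 4867), 12661)), Rational(1, 2)) = Pow(Add(Mul(-155, Rational(-1, 66)), Add(5674, 12661)), Rational(1, 2)) = Pow(Add(Rational(155, 66), 18335), Rational(1, 2)) = Pow(Rational(1210265, 66), Rational(1, 2)) = Mul(Rational(1, 66), Pow(79877490, Rational(1, 2)))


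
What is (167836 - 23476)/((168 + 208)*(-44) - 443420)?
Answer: -36090/114991 ≈ -0.31385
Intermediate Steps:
(167836 - 23476)/((168 + 208)*(-44) - 443420) = 144360/(376*(-44) - 443420) = 144360/(-16544 - 443420) = 144360/(-459964) = 144360*(-1/459964) = -36090/114991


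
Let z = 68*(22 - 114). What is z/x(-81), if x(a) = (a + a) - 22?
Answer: 34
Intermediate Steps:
x(a) = -22 + 2*a (x(a) = 2*a - 22 = -22 + 2*a)
z = -6256 (z = 68*(-92) = -6256)
z/x(-81) = -6256/(-22 + 2*(-81)) = -6256/(-22 - 162) = -6256/(-184) = -6256*(-1/184) = 34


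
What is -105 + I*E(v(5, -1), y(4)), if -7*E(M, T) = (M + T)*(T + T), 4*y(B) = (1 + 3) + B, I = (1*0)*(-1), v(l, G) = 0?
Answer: -105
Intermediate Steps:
I = 0 (I = 0*(-1) = 0)
y(B) = 1 + B/4 (y(B) = ((1 + 3) + B)/4 = (4 + B)/4 = 1 + B/4)
E(M, T) = -2*T*(M + T)/7 (E(M, T) = -(M + T)*(T + T)/7 = -(M + T)*2*T/7 = -2*T*(M + T)/7)
-105 + I*E(v(5, -1), y(4)) = -105 + 0*(-2*(1 + (¼)*4)*(0 + (1 + (¼)*4))/7) = -105 + 0*(-2*(1 + 1)*(0 + (1 + 1))/7) = -105 + 0*(-2/7*2*(0 + 2)) = -105 + 0*(-2/7*2*2) = -105 + 0*(-8/7) = -105 + 0 = -105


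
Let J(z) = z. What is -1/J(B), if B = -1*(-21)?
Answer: -1/21 ≈ -0.047619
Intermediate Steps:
B = 21
-1/J(B) = -1/21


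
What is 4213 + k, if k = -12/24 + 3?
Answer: 8431/2 ≈ 4215.5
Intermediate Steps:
k = 5/2 (k = (1/24)*(-12) + 3 = -½ + 3 = 5/2 ≈ 2.5000)
4213 + k = 4213 + 5/2 = 8431/2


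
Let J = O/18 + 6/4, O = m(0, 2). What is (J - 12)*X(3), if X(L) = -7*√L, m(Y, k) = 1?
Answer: 658*√3/9 ≈ 126.63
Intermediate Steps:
O = 1
J = 14/9 (J = 1/18 + 6/4 = 1*(1/18) + 6*(¼) = 1/18 + 3/2 = 14/9 ≈ 1.5556)
(J - 12)*X(3) = (14/9 - 12)*(-7*√3) = -(-658)*√3/9 = 658*√3/9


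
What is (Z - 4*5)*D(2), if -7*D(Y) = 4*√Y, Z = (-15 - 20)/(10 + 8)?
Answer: 790*√2/63 ≈ 17.734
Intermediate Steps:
Z = -35/18 ≈ -1.9444
D(Y) = -4*√Y/7
(Z - 4*5)*D(2) = (-35/18 - 4*5)*(-4*√2/7) = (-35/18 - 20)*(-4*√2/7) = -(-790)*√2/63 = 790*√2/63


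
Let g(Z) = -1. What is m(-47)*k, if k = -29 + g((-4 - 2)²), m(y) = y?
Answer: 1410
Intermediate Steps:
k = -30 (k = -29 - 1 = -30)
m(-47)*k = -47*(-30) = 1410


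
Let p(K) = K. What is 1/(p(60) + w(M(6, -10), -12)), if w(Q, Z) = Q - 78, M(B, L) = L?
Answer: -1/28 ≈ -0.035714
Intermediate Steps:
w(Q, Z) = -78 + Q
1/(p(60) + w(M(6, -10), -12)) = 1/(60 + (-78 - 10)) = 1/(60 - 88) = 1/(-28) = -1/28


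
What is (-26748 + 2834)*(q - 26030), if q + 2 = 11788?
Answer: 340631016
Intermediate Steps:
q = 11786 (q = -2 + 11788 = 11786)
(-26748 + 2834)*(q - 26030) = (-26748 + 2834)*(11786 - 26030) = -23914*(-14244) = 340631016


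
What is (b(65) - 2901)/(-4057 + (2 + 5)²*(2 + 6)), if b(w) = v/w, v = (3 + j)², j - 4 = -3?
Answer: 188549/238225 ≈ 0.79147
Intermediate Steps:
j = 1 (j = 4 - 3 = 1)
v = 16 (v = (3 + 1)² = 4² = 16)
b(w) = 16/w
(b(65) - 2901)/(-4057 + (2 + 5)²*(2 + 6)) = (16/65 - 2901)/(-4057 + (2 + 5)²*(2 + 6)) = (16*(1/65) - 2901)/(-4057 + 7²*8) = (16/65 - 2901)/(-4057 + 49*8) = -188549/(65*(-4057 + 392)) = -188549/65/(-3665) = -188549/65*(-1/3665) = 188549/238225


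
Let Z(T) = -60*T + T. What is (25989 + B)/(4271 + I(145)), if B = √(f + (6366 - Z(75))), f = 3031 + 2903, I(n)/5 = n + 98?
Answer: 25989/5486 + 5*√669/5486 ≈ 4.7609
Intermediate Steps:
I(n) = 490 + 5*n (I(n) = 5*(n + 98) = 5*(98 + n) = 490 + 5*n)
Z(T) = -59*T
f = 5934
B = 5*√669 (B = √(5934 + (6366 - (-59)*75)) = √(5934 + (6366 - 1*(-4425))) = √(5934 + (6366 + 4425)) = √(5934 + 10791) = √16725 = 5*√669 ≈ 129.33)
(25989 + B)/(4271 + I(145)) = (25989 + 5*√669)/(4271 + (490 + 5*145)) = (25989 + 5*√669)/(4271 + (490 + 725)) = (25989 + 5*√669)/(4271 + 1215) = (25989 + 5*√669)/5486 = (25989 + 5*√669)*(1/5486) = 25989/5486 + 5*√669/5486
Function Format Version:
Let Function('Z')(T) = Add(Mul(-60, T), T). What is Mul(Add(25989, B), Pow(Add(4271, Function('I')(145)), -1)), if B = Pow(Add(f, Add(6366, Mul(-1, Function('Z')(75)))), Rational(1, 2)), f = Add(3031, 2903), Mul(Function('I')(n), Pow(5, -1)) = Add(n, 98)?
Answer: Add(Rational(25989, 5486), Mul(Rational(5, 5486), Pow(669, Rational(1, 2)))) ≈ 4.7609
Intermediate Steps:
Function('I')(n) = Add(490, Mul(5, n)) (Function('I')(n) = Mul(5, Add(n, 98)) = Mul(5, Add(98, n)) = Add(490, Mul(5, n)))
Function('Z')(T) = Mul(-59, T)
f = 5934
B = Mul(5, Pow(669, Rational(1, 2))) (B = Pow(Add(5934, Add(6366, Mul(-1, Mul(-59, 75)))), Rational(1, 2)) = Pow(Add(5934, Add(6366, Mul(-1, -4425))), Rational(1, 2)) = Pow(Add(5934, Add(6366, 4425)), Rational(1, 2)) = Pow(Add(5934, 10791), Rational(1, 2)) = Pow(16725, Rational(1, 2)) = Mul(5, Pow(669, Rational(1, 2))) ≈ 129.33)
Mul(Add(25989, B), Pow(Add(4271, Function('I')(145)), -1)) = Mul(Add(25989, Mul(5, Pow(669, Rational(1, 2)))), Pow(Add(4271, Add(490, Mul(5, 145))), -1)) = Mul(Add(25989, Mul(5, Pow(669, Rational(1, 2)))), Pow(Add(4271, Add(490, 725)), -1)) = Mul(Add(25989, Mul(5, Pow(669, Rational(1, 2)))), Pow(Add(4271, 1215), -1)) = Mul(Add(25989, Mul(5, Pow(669, Rational(1, 2)))), Pow(5486, -1)) = Mul(Add(25989, Mul(5, Pow(669, Rational(1, 2)))), Rational(1, 5486)) = Add(Rational(25989, 5486), Mul(Rational(5, 5486), Pow(669, Rational(1, 2))))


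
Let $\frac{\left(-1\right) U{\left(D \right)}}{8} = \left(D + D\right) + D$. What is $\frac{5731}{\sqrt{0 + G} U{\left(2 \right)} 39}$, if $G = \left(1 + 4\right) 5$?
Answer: $- \frac{5731}{9360} \approx -0.61229$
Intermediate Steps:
$G = 25$ ($G = 5 \cdot 5 = 25$)
$U{\left(D \right)} = - 24 D$ ($U{\left(D \right)} = - 8 \left(\left(D + D\right) + D\right) = - 8 \left(2 D + D\right) = - 8 \cdot 3 D = - 24 D$)
$\frac{5731}{\sqrt{0 + G} U{\left(2 \right)} 39} = \frac{5731}{\sqrt{0 + 25} \left(\left(-24\right) 2\right) 39} = \frac{5731}{\sqrt{25} \left(-48\right) 39} = \frac{5731}{5 \left(-48\right) 39} = \frac{5731}{\left(-240\right) 39} = \frac{5731}{-9360} = 5731 \left(- \frac{1}{9360}\right) = - \frac{5731}{9360}$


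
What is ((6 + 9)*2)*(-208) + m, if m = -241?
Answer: -6481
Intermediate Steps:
((6 + 9)*2)*(-208) + m = ((6 + 9)*2)*(-208) - 241 = (15*2)*(-208) - 241 = 30*(-208) - 241 = -6240 - 241 = -6481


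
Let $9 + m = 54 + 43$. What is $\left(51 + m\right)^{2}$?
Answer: $19321$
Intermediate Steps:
$m = 88$ ($m = -9 + \left(54 + 43\right) = -9 + 97 = 88$)
$\left(51 + m\right)^{2} = \left(51 + 88\right)^{2} = 139^{2} = 19321$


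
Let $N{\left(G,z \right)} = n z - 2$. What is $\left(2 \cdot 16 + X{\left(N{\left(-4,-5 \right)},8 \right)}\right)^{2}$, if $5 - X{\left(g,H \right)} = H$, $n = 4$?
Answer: $841$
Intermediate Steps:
$N{\left(G,z \right)} = -2 + 4 z$ ($N{\left(G,z \right)} = 4 z - 2 = -2 + 4 z$)
$X{\left(g,H \right)} = 5 - H$
$\left(2 \cdot 16 + X{\left(N{\left(-4,-5 \right)},8 \right)}\right)^{2} = \left(2 \cdot 16 + \left(5 - 8\right)\right)^{2} = \left(32 + \left(5 - 8\right)\right)^{2} = \left(32 - 3\right)^{2} = 29^{2} = 841$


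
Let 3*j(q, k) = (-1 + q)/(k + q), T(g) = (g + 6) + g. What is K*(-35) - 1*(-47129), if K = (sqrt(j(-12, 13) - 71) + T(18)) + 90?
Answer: 42509 - 35*I*sqrt(678)/3 ≈ 42509.0 - 303.78*I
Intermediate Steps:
T(g) = 6 + 2*g (T(g) = (6 + g) + g = 6 + 2*g)
j(q, k) = (-1 + q)/(3*(k + q)) (j(q, k) = ((-1 + q)/(k + q))/3 = (-1 + q)/(3*(k + q)))
K = 132 + I*sqrt(678)/3 (K = (sqrt((-1 - 12)/(3*(13 - 12)) - 71) + (6 + 2*18)) + 90 = (sqrt((1/3)*(-13)/1 - 71) + (6 + 36)) + 90 = (sqrt((1/3)*1*(-13) - 71) + 42) + 90 = (sqrt(-13/3 - 71) + 42) + 90 = (sqrt(-226/3) + 42) + 90 = (I*sqrt(678)/3 + 42) + 90 = (42 + I*sqrt(678)/3) + 90 = 132 + I*sqrt(678)/3 ≈ 132.0 + 8.6795*I)
K*(-35) - 1*(-47129) = (132 + I*sqrt(678)/3)*(-35) - 1*(-47129) = (-4620 - 35*I*sqrt(678)/3) + 47129 = 42509 - 35*I*sqrt(678)/3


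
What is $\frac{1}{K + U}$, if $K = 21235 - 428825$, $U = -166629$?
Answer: $- \frac{1}{574219} \approx -1.7415 \cdot 10^{-6}$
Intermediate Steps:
$K = -407590$ ($K = 21235 - 428825 = -407590$)
$\frac{1}{K + U} = \frac{1}{-407590 - 166629} = \frac{1}{-574219} = - \frac{1}{574219}$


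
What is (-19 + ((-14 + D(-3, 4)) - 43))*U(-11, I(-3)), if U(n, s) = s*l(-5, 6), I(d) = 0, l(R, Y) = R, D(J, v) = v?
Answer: 0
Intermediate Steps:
U(n, s) = -5*s (U(n, s) = s*(-5) = -5*s)
(-19 + ((-14 + D(-3, 4)) - 43))*U(-11, I(-3)) = (-19 + ((-14 + 4) - 43))*(-5*0) = (-19 + (-10 - 43))*0 = (-19 - 53)*0 = -72*0 = 0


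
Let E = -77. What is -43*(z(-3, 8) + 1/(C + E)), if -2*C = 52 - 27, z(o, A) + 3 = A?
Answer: -38399/179 ≈ -214.52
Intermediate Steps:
z(o, A) = -3 + A
C = -25/2 (C = -(52 - 27)/2 = -½*25 = -25/2 ≈ -12.500)
-43*(z(-3, 8) + 1/(C + E)) = -43*((-3 + 8) + 1/(-25/2 - 77)) = -43*(5 + 1/(-179/2)) = -43*(5 - 2/179) = -43*893/179 = -38399/179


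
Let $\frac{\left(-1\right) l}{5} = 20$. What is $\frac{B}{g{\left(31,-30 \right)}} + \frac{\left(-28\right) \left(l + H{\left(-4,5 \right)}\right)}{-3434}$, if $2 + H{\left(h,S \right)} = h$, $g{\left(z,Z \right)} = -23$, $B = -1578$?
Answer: $\frac{2675294}{39491} \approx 67.744$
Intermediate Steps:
$H{\left(h,S \right)} = -2 + h$
$l = -100$ ($l = \left(-5\right) 20 = -100$)
$\frac{B}{g{\left(31,-30 \right)}} + \frac{\left(-28\right) \left(l + H{\left(-4,5 \right)}\right)}{-3434} = - \frac{1578}{-23} + \frac{\left(-28\right) \left(-100 - 6\right)}{-3434} = \left(-1578\right) \left(- \frac{1}{23}\right) + - 28 \left(-100 - 6\right) \left(- \frac{1}{3434}\right) = \frac{1578}{23} + \left(-28\right) \left(-106\right) \left(- \frac{1}{3434}\right) = \frac{1578}{23} + 2968 \left(- \frac{1}{3434}\right) = \frac{1578}{23} - \frac{1484}{1717} = \frac{2675294}{39491}$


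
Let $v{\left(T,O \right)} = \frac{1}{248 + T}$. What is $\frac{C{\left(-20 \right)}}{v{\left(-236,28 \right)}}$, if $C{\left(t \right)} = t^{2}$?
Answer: $4800$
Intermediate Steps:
$\frac{C{\left(-20 \right)}}{v{\left(-236,28 \right)}} = \frac{\left(-20\right)^{2}}{\frac{1}{248 - 236}} = \frac{400}{\frac{1}{12}} = 400 \frac{1}{\frac{1}{12}} = 400 \cdot 12 = 4800$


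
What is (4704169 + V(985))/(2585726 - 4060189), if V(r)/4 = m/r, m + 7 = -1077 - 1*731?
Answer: -926719841/290469211 ≈ -3.1904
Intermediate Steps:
m = -1815 (m = -7 + (-1077 - 1*731) = -7 + (-1077 - 731) = -7 - 1808 = -1815)
V(r) = -7260/r (V(r) = 4*(-1815/r) = -7260/r)
(4704169 + V(985))/(2585726 - 4060189) = (4704169 - 7260/985)/(2585726 - 4060189) = (4704169 - 7260*1/985)/(-1474463) = (4704169 - 1452/197)*(-1/1474463) = (926719841/197)*(-1/1474463) = -926719841/290469211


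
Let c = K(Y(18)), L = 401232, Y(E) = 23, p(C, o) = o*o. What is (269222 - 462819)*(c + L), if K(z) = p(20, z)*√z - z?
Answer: -77672858773 - 102412813*√23 ≈ -7.8164e+10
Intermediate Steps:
p(C, o) = o²
K(z) = z^(5/2) - z (K(z) = z²*√z - z = z^(5/2) - z)
c = -23 + 529*√23 (c = 23^(5/2) - 1*23 = 529*√23 - 23 = -23 + 529*√23 ≈ 2514.0)
(269222 - 462819)*(c + L) = (269222 - 462819)*((-23 + 529*√23) + 401232) = -193597*(401209 + 529*√23) = -77672858773 - 102412813*√23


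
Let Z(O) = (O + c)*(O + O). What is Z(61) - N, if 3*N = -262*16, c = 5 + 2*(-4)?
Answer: 25420/3 ≈ 8473.3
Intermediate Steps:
c = -3 (c = 5 - 8 = -3)
Z(O) = 2*O*(-3 + O) (Z(O) = (O - 3)*(O + O) = (-3 + O)*(2*O) = 2*O*(-3 + O))
N = -4192/3 (N = (-262*16)/3 = (1/3)*(-4192) = -4192/3 ≈ -1397.3)
Z(61) - N = 2*61*(-3 + 61) - 1*(-4192/3) = 2*61*58 + 4192/3 = 7076 + 4192/3 = 25420/3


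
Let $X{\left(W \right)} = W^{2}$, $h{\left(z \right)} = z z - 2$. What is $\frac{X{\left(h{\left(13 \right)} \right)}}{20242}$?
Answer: $\frac{27889}{20242} \approx 1.3778$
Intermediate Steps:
$h{\left(z \right)} = -2 + z^{2}$ ($h{\left(z \right)} = z^{2} - 2 = -2 + z^{2}$)
$\frac{X{\left(h{\left(13 \right)} \right)}}{20242} = \frac{\left(-2 + 13^{2}\right)^{2}}{20242} = \left(-2 + 169\right)^{2} \cdot \frac{1}{20242} = 167^{2} \cdot \frac{1}{20242} = 27889 \cdot \frac{1}{20242} = \frac{27889}{20242}$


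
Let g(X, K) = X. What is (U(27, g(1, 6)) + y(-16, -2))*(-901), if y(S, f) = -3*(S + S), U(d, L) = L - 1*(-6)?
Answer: -92803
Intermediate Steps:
U(d, L) = 6 + L (U(d, L) = L + 6 = 6 + L)
y(S, f) = -6*S
(U(27, g(1, 6)) + y(-16, -2))*(-901) = ((6 + 1) - 6*(-16))*(-901) = (7 + 96)*(-901) = 103*(-901) = -92803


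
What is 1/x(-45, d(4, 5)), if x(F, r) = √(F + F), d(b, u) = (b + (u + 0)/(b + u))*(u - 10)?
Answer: -I*√10/30 ≈ -0.10541*I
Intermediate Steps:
d(b, u) = (-10 + u)*(b + u/(b + u)) (d(b, u) = (b + u/(b + u))*(-10 + u) = (-10 + u)*(b + u/(b + u)))
x(F, r) = √2*√F (x(F, r) = √(2*F) = √2*√F)
1/x(-45, d(4, 5)) = 1/(√2*√(-45)) = 1/(√2*(3*I*√5)) = 1/(3*I*√10) = -I*√10/30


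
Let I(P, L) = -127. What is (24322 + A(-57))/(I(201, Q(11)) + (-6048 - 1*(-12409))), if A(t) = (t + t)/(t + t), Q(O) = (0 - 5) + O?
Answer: 24323/6234 ≈ 3.9017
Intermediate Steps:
Q(O) = -5 + O
A(t) = 1 (A(t) = (2*t)/((2*t)) = (2*t)*(1/(2*t)) = 1)
(24322 + A(-57))/(I(201, Q(11)) + (-6048 - 1*(-12409))) = (24322 + 1)/(-127 + (-6048 - 1*(-12409))) = 24323/(-127 + (-6048 + 12409)) = 24323/(-127 + 6361) = 24323/6234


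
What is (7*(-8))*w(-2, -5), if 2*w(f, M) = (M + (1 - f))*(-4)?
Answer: -224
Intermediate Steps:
w(f, M) = -2 - 2*M + 2*f (w(f, M) = ((M + (1 - f))*(-4))/2 = ((1 + M - f)*(-4))/2 = (-4 - 4*M + 4*f)/2 = -2 - 2*M + 2*f)
(7*(-8))*w(-2, -5) = (7*(-8))*(-2 - 2*(-5) + 2*(-2)) = -56*(-2 + 10 - 4) = -56*4 = -224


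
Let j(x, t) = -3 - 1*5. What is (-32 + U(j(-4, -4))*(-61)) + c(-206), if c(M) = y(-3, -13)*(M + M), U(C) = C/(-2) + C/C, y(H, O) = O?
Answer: 5019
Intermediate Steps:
j(x, t) = -8 (j(x, t) = -3 - 5 = -8)
U(C) = 1 - C/2 (U(C) = C*(-1/2) + 1 = -C/2 + 1 = 1 - C/2)
c(M) = -26*M (c(M) = -13*(M + M) = -26*M)
(-32 + U(j(-4, -4))*(-61)) + c(-206) = (-32 + (1 - 1/2*(-8))*(-61)) - 26*(-206) = (-32 + (1 + 4)*(-61)) + 5356 = (-32 + 5*(-61)) + 5356 = (-32 - 305) + 5356 = -337 + 5356 = 5019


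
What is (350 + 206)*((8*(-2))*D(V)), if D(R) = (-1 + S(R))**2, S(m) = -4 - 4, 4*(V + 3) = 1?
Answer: -720576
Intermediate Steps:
V = -11/4 (V = -3 + (1/4)*1 = -3 + 1/4 = -11/4 ≈ -2.7500)
S(m) = -8
D(R) = 81 (D(R) = (-1 - 8)**2 = (-9)**2 = 81)
(350 + 206)*((8*(-2))*D(V)) = (350 + 206)*((8*(-2))*81) = 556*(-16*81) = 556*(-1296) = -720576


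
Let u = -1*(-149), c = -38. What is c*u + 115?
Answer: -5547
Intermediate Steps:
u = 149
c*u + 115 = -38*149 + 115 = -5662 + 115 = -5547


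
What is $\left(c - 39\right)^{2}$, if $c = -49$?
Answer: $7744$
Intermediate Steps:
$\left(c - 39\right)^{2} = \left(-49 - 39\right)^{2} = \left(-88\right)^{2} = 7744$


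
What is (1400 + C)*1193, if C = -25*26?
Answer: 894750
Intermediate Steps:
C = -650
(1400 + C)*1193 = (1400 - 650)*1193 = 750*1193 = 894750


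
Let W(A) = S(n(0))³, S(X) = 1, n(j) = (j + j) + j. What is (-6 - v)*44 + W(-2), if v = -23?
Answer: 749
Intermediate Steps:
n(j) = 3*j (n(j) = 2*j + j = 3*j)
W(A) = 1 (W(A) = 1³ = 1)
(-6 - v)*44 + W(-2) = (-6 - 1*(-23))*44 + 1 = (-6 + 23)*44 + 1 = 17*44 + 1 = 748 + 1 = 749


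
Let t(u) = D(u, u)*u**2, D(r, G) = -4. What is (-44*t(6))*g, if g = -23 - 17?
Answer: -253440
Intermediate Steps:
g = -40
t(u) = -4*u**2
(-44*t(6))*g = -(-176)*6**2*(-40) = -(-176)*36*(-40) = -44*(-144)*(-40) = 6336*(-40) = -253440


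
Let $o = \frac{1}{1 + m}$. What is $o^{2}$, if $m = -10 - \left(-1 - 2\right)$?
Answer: $\frac{1}{36} \approx 0.027778$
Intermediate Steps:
$m = -7$ ($m = -10 - \left(-1 - 2\right) = -10 - -3 = -10 + 3 = -7$)
$o = - \frac{1}{6}$ ($o = \frac{1}{1 - 7} = \frac{1}{-6} = - \frac{1}{6} \approx -0.16667$)
$o^{2} = \left(- \frac{1}{6}\right)^{2} = \frac{1}{36}$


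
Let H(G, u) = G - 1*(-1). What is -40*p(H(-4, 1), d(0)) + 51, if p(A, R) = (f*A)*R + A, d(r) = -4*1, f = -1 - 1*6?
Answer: 3531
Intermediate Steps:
H(G, u) = 1 + G (H(G, u) = G + 1 = 1 + G)
f = -7 (f = -1 - 6 = -7)
d(r) = -4
p(A, R) = A - 7*A*R (p(A, R) = (-7*A)*R + A = -7*A*R + A = A - 7*A*R)
-40*p(H(-4, 1), d(0)) + 51 = -40*(1 - 4)*(1 - 7*(-4)) + 51 = -(-120)*(1 + 28) + 51 = -(-120)*29 + 51 = -40*(-87) + 51 = 3480 + 51 = 3531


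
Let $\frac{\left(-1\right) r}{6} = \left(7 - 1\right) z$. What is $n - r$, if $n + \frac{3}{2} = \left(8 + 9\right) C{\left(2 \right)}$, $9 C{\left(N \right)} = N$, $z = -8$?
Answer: $- \frac{5143}{18} \approx -285.72$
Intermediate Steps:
$C{\left(N \right)} = \frac{N}{9}$
$n = \frac{41}{18}$ ($n = - \frac{3}{2} + \left(8 + 9\right) \frac{1}{9} \cdot 2 = - \frac{3}{2} + 17 \cdot \frac{2}{9} = - \frac{3}{2} + \frac{34}{9} = \frac{41}{18} \approx 2.2778$)
$r = 288$ ($r = - 6 \left(7 - 1\right) \left(-8\right) = - 6 \cdot 6 \left(-8\right) = \left(-6\right) \left(-48\right) = 288$)
$n - r = \frac{41}{18} - 288 = - \frac{5143}{18}$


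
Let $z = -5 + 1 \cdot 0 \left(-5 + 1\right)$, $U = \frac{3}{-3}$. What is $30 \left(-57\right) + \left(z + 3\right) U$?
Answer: $-1708$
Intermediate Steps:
$U = -1$ ($U = 3 \left(- \frac{1}{3}\right) = -1$)
$z = -5$ ($z = -5 + 0 \left(-4\right) = -5 + 0 = -5$)
$30 \left(-57\right) + \left(z + 3\right) U = 30 \left(-57\right) + \left(-5 + 3\right) \left(-1\right) = -1710 - -2 = -1710 + 2 = -1708$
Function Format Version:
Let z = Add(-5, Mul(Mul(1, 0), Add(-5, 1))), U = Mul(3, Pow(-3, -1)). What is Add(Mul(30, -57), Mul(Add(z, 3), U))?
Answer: -1708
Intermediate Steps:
U = -1 (U = Mul(3, Rational(-1, 3)) = -1)
z = -5 (z = Add(-5, Mul(0, -4)) = Add(-5, 0) = -5)
Add(Mul(30, -57), Mul(Add(z, 3), U)) = Add(Mul(30, -57), Mul(Add(-5, 3), -1)) = Add(-1710, Mul(-2, -1)) = Add(-1710, 2) = -1708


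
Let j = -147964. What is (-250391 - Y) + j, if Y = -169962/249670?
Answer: -49728561444/124835 ≈ -3.9835e+5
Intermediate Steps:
Y = -84981/124835 (Y = -169962*1/249670 = -84981/124835 ≈ -0.68075)
(-250391 - Y) + j = (-250391 - 1*(-84981/124835)) - 147964 = (-250391 + 84981/124835) - 147964 = -31257475504/124835 - 147964 = -49728561444/124835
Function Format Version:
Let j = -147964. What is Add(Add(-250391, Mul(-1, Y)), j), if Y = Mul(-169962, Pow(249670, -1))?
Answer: Rational(-49728561444, 124835) ≈ -3.9835e+5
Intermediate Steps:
Y = Rational(-84981, 124835) (Y = Mul(-169962, Rational(1, 249670)) = Rational(-84981, 124835) ≈ -0.68075)
Add(Add(-250391, Mul(-1, Y)), j) = Add(Add(-250391, Mul(-1, Rational(-84981, 124835))), -147964) = Add(Add(-250391, Rational(84981, 124835)), -147964) = Add(Rational(-31257475504, 124835), -147964) = Rational(-49728561444, 124835)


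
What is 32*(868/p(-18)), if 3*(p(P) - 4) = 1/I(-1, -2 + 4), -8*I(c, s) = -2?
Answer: 5208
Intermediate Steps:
I(c, s) = ¼ (I(c, s) = -⅛*(-2) = ¼)
p(P) = 16/3 (p(P) = 4 + 1/(3*(¼)) = 4 + (⅓)*4 = 4 + 4/3 = 16/3)
32*(868/p(-18)) = 32*(868/(16/3)) = 32*(868*(3/16)) = 32*(651/4) = 5208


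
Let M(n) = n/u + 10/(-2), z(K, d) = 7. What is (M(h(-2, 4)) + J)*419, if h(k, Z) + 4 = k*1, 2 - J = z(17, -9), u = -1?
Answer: -1676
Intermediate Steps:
J = -5 (J = 2 - 1*7 = 2 - 7 = -5)
h(k, Z) = -4 + k (h(k, Z) = -4 + k*1 = -4 + k)
M(n) = -5 - n (M(n) = n/(-1) + 10/(-2) = n*(-1) + 10*(-1/2) = -n - 5 = -5 - n)
(M(h(-2, 4)) + J)*419 = ((-5 - (-4 - 2)) - 5)*419 = ((-5 - 1*(-6)) - 5)*419 = ((-5 + 6) - 5)*419 = (1 - 5)*419 = -4*419 = -1676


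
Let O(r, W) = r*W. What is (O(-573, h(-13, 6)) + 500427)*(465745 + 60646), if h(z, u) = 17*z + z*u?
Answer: 353605259814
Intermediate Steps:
h(z, u) = 17*z + u*z
O(r, W) = W*r
(O(-573, h(-13, 6)) + 500427)*(465745 + 60646) = (-13*(17 + 6)*(-573) + 500427)*(465745 + 60646) = (-13*23*(-573) + 500427)*526391 = (-299*(-573) + 500427)*526391 = (171327 + 500427)*526391 = 671754*526391 = 353605259814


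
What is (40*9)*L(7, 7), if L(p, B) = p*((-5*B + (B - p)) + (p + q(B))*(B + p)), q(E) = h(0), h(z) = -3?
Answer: 52920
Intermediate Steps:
q(E) = -3
L(p, B) = p*(-p - 4*B + (-3 + p)*(B + p)) (L(p, B) = p*((-5*B + (B - p)) + (p - 3)*(B + p)) = p*((-p - 4*B) + (-3 + p)*(B + p)) = p*(-p - 4*B + (-3 + p)*(B + p)))
(40*9)*L(7, 7) = (40*9)*(7*(7² - 7*7 - 4*7 + 7*7)) = 360*(7*(49 - 49 - 28 + 49)) = 360*(7*21) = 360*147 = 52920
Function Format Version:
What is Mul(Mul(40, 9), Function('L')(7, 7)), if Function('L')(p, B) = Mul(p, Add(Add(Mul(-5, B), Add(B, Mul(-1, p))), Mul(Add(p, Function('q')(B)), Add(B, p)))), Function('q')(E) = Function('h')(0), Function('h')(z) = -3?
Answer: 52920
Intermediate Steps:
Function('q')(E) = -3
Function('L')(p, B) = Mul(p, Add(Mul(-1, p), Mul(-4, B), Mul(Add(-3, p), Add(B, p)))) (Function('L')(p, B) = Mul(p, Add(Add(Mul(-5, B), Add(B, Mul(-1, p))), Mul(Add(p, -3), Add(B, p)))) = Mul(p, Add(Add(Mul(-1, p), Mul(-4, B)), Mul(Add(-3, p), Add(B, p)))) = Mul(p, Add(Mul(-1, p), Mul(-4, B), Mul(Add(-3, p), Add(B, p)))))
Mul(Mul(40, 9), Function('L')(7, 7)) = Mul(Mul(40, 9), Mul(7, Add(Pow(7, 2), Mul(-7, 7), Mul(-4, 7), Mul(7, 7)))) = Mul(360, Mul(7, Add(49, -49, -28, 49))) = Mul(360, Mul(7, 21)) = Mul(360, 147) = 52920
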